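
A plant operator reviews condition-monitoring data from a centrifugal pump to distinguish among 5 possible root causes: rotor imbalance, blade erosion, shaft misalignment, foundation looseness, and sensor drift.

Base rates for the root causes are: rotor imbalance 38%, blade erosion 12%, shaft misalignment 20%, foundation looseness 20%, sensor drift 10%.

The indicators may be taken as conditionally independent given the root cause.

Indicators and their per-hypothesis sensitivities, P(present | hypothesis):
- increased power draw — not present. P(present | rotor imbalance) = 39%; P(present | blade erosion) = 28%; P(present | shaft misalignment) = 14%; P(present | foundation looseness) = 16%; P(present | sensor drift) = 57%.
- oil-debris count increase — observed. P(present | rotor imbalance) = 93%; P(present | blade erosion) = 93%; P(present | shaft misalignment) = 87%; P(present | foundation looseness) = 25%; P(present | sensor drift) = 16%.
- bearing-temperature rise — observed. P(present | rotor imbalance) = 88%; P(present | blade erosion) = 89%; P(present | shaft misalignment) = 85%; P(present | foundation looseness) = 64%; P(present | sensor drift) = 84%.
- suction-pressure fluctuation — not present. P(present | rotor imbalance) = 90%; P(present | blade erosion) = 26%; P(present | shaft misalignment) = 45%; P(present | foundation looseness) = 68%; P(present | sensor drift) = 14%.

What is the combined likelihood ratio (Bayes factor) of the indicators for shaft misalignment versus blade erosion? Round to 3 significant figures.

0.793

Joint likelihood of the indicator pattern under each hypothesis (using 1 − P(present | H) for each absent indicator):
  shaft misalignment: (1 − 0.14) × 0.87 × 0.85 × (1 − 0.45) = 0.34978
  blade erosion: (1 − 0.28) × 0.93 × 0.89 × (1 − 0.26) = 0.441
Bayes factor = 0.34978 / 0.441 ≈ 0.793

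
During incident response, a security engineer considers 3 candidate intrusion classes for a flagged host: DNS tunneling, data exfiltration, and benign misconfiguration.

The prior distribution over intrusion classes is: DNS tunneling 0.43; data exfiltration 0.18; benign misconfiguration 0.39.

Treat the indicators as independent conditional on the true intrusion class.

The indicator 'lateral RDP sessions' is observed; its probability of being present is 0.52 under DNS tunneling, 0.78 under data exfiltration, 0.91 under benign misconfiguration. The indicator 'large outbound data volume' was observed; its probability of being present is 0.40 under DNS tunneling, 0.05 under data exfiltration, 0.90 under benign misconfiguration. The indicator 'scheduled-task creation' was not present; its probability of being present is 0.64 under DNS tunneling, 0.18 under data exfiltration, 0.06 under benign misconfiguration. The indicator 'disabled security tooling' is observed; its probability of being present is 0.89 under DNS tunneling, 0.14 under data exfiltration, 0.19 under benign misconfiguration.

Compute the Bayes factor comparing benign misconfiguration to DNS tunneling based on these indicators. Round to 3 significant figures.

The Bayes factor is the ratio of the joint likelihoods of the indicator pattern under the two hypotheses (using 1 − P(present | H) for each absent indicator).
  benign misconfiguration: 0.91 × 0.90 × (1 − 0.06) × 0.19 = 0.14627
  DNS tunneling: 0.52 × 0.40 × (1 − 0.64) × 0.89 = 0.066643
Bayes factor = 0.14627 / 0.066643 ≈ 2.19

2.19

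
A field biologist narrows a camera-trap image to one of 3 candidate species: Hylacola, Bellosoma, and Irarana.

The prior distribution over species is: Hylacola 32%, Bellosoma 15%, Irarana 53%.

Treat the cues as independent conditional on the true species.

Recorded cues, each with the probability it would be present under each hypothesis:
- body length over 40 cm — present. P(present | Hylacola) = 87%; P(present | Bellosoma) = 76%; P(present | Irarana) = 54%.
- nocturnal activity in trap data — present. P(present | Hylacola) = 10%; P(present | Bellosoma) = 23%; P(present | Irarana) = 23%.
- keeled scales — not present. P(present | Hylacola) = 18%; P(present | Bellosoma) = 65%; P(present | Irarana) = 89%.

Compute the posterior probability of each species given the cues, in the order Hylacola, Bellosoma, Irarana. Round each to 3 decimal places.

0.582, 0.234, 0.184

For each hypothesis, the unnormalized posterior weight is prior × product of the cue likelihoods (using 1 − P(present | H) for each absent cue):
  Hylacola: 0.32 × 0.87 × 0.10 × (1 − 0.18) = 0.022829
  Bellosoma: 0.15 × 0.76 × 0.23 × (1 − 0.65) = 0.009177
  Irarana: 0.53 × 0.54 × 0.23 × (1 − 0.89) = 0.0072409
Normalizing constant Z = 0.022829 + 0.009177 + 0.0072409 = 0.039247.
P(Hylacola | evidence) = 0.022829 / 0.039247 ≈ 0.582
P(Bellosoma | evidence) = 0.009177 / 0.039247 ≈ 0.234
P(Irarana | evidence) = 0.0072409 / 0.039247 ≈ 0.184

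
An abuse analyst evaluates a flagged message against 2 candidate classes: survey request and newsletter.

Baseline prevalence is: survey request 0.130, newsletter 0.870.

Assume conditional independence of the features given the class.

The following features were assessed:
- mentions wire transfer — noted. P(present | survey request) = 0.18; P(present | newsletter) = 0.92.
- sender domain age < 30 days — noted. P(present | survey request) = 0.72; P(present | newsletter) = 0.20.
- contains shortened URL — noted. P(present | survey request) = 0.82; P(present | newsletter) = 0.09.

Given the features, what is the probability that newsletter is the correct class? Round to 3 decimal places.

0.510

By Bayes' rule with conditional independence, the unnormalized weight for each hypothesis is prior × ∏ likelihoods:
  survey request: 0.130 × 0.18 × 0.72 × 0.82 = 0.013815
  newsletter: 0.870 × 0.92 × 0.20 × 0.09 = 0.014407
The unnormalized weights sum to 0.028223.
P(newsletter | evidence) = 0.014407 / 0.028223 ≈ 0.510.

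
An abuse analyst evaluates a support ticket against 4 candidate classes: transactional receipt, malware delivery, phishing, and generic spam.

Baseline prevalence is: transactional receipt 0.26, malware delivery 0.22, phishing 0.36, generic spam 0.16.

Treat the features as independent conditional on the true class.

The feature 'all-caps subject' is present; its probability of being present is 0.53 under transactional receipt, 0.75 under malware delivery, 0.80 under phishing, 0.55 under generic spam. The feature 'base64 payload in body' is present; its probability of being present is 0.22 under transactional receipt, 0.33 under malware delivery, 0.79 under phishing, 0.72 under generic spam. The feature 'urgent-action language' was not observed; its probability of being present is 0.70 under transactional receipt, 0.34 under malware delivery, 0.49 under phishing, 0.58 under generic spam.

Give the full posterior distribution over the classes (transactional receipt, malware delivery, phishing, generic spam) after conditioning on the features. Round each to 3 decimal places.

0.048, 0.191, 0.618, 0.142

Multiply each prior by the joint likelihood of the feature pattern (using 1 − P(present | H) for each absent feature):
  transactional receipt: 0.26 × 0.53 × 0.22 × (1 − 0.70) = 0.0090948
  malware delivery: 0.22 × 0.75 × 0.33 × (1 − 0.34) = 0.035937
  phishing: 0.36 × 0.80 × 0.79 × (1 − 0.49) = 0.11604
  generic spam: 0.16 × 0.55 × 0.72 × (1 − 0.58) = 0.026611
The unnormalized weights sum to 0.18768.
P(transactional receipt | evidence) = 0.0090948 / 0.18768 ≈ 0.048
P(malware delivery | evidence) = 0.035937 / 0.18768 ≈ 0.191
P(phishing | evidence) = 0.11604 / 0.18768 ≈ 0.618
P(generic spam | evidence) = 0.026611 / 0.18768 ≈ 0.142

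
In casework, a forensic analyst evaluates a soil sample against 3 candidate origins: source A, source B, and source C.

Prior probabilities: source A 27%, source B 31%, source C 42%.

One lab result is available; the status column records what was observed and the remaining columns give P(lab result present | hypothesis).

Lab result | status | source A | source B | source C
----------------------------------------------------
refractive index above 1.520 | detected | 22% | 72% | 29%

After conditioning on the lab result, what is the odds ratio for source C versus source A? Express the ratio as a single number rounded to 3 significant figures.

2.05

Unnormalized posterior weight (prior times the lab result likelihood) for each of the two hypotheses:
  source C: 0.42 × 0.29 = 0.1218
  source A: 0.27 × 0.22 = 0.0594
Posterior odds = 0.1218 / 0.0594 ≈ 2.05.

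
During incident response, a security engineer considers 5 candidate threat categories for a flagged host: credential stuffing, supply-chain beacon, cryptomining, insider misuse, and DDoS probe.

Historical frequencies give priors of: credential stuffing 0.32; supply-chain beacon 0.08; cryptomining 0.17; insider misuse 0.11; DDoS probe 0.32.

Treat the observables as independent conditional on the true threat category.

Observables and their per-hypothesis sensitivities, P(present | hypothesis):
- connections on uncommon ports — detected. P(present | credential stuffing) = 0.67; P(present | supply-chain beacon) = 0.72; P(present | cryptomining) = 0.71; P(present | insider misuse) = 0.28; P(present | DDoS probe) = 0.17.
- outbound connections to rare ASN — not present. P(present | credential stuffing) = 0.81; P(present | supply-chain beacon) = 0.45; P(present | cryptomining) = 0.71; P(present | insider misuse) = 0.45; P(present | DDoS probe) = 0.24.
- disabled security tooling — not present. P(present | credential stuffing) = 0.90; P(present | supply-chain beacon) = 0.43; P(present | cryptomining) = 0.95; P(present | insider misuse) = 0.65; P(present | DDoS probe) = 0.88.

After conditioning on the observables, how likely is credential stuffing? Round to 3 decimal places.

Multiply each prior by the joint likelihood of the observable pattern (using 1 − P(present | H) for each absent observable):
  credential stuffing: 0.32 × 0.67 × (1 − 0.81) × (1 − 0.90) = 0.0040736
  supply-chain beacon: 0.08 × 0.72 × (1 − 0.45) × (1 − 0.43) = 0.018058
  cryptomining: 0.17 × 0.71 × (1 − 0.71) × (1 − 0.95) = 0.0017502
  insider misuse: 0.11 × 0.28 × (1 − 0.45) × (1 − 0.65) = 0.005929
  DDoS probe: 0.32 × 0.17 × (1 − 0.24) × (1 − 0.88) = 0.0049613
The unnormalized weights sum to 0.034772.
P(credential stuffing | evidence) = 0.0040736 / 0.034772 ≈ 0.117.

0.117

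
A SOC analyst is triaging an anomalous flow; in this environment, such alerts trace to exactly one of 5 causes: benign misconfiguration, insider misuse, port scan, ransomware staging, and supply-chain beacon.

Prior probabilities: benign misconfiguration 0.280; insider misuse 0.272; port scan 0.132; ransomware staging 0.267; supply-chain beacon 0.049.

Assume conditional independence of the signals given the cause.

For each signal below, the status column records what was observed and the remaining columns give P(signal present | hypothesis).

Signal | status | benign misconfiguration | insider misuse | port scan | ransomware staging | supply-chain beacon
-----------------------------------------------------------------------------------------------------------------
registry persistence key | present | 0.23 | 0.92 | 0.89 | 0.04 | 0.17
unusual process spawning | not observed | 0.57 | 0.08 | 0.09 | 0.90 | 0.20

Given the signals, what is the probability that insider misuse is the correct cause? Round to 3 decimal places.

For each hypothesis, the unnormalized posterior weight is prior × product of the signal likelihoods (using 1 − P(present | H) for each absent signal):
  benign misconfiguration: 0.280 × 0.23 × (1 − 0.57) = 0.027692
  insider misuse: 0.272 × 0.92 × (1 − 0.08) = 0.23022
  port scan: 0.132 × 0.89 × (1 − 0.09) = 0.10691
  ransomware staging: 0.267 × 0.04 × (1 − 0.90) = 0.001068
  supply-chain beacon: 0.049 × 0.17 × (1 − 0.20) = 0.006664
Normalizing constant Z = 0.027692 + 0.23022 + 0.10691 + 0.001068 + 0.006664 = 0.37255.
P(insider misuse | evidence) = 0.23022 / 0.37255 ≈ 0.618.

0.618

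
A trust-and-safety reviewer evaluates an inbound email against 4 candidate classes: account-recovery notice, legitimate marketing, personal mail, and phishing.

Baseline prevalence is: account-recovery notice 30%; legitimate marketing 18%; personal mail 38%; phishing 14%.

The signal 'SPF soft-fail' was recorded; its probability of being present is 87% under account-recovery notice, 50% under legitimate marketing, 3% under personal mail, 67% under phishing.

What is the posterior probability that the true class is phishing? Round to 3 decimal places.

By Bayes' rule, the unnormalized weight for each hypothesis is prior × likelihood:
  account-recovery notice: 0.30 × 0.87 = 0.261
  legitimate marketing: 0.18 × 0.50 = 0.09
  personal mail: 0.38 × 0.03 = 0.0114
  phishing: 0.14 × 0.67 = 0.0938
The unnormalized weights sum to 0.4562.
P(phishing | evidence) = 0.0938 / 0.4562 ≈ 0.206.

0.206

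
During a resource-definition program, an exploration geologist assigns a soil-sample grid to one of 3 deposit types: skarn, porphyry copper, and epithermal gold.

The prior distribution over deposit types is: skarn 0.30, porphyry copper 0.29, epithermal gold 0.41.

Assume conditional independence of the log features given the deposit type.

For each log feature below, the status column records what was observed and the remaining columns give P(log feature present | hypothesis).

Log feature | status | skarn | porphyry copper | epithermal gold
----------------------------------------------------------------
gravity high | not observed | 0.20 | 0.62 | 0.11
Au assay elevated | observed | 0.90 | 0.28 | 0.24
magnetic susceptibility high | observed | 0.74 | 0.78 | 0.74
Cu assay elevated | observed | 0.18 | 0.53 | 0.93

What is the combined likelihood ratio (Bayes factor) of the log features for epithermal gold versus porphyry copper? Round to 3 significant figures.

Joint likelihood of the log feature pattern under each hypothesis (using 1 − P(present | H) for each absent log feature):
  epithermal gold: (1 − 0.11) × 0.24 × 0.74 × 0.93 = 0.147
  porphyry copper: (1 − 0.62) × 0.28 × 0.78 × 0.53 = 0.043986
Bayes factor = 0.147 / 0.043986 ≈ 3.34

3.34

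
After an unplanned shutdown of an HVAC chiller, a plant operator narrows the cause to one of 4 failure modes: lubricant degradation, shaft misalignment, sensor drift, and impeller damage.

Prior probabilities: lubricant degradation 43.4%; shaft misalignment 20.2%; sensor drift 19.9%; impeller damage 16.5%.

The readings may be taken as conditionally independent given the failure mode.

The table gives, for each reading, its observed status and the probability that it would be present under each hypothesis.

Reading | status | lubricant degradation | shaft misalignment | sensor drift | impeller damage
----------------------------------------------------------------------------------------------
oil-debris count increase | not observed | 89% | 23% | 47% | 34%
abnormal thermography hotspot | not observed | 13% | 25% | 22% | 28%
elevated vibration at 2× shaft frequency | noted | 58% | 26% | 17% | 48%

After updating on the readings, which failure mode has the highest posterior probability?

By Bayes' rule with conditional independence, the unnormalized weight for each hypothesis is prior × ∏ likelihoods (using 1 − P(present | H) for each absent reading):
  lubricant degradation: 0.434 × (1 − 0.89) × (1 − 0.13) × 0.58 = 0.02409
  shaft misalignment: 0.202 × (1 − 0.23) × (1 − 0.25) × 0.26 = 0.03033
  sensor drift: 0.199 × (1 − 0.47) × (1 − 0.22) × 0.17 = 0.013985
  impeller damage: 0.165 × (1 − 0.34) × (1 − 0.28) × 0.48 = 0.037636
Normalizing constant Z = 0.02409 + 0.03033 + 0.013985 + 0.037636 = 0.10604.
P(lubricant degradation | evidence) ≈ 0.02409 / 0.10604 ≈ 0.227
P(shaft misalignment | evidence) ≈ 0.03033 / 0.10604 ≈ 0.286
P(sensor drift | evidence) ≈ 0.013985 / 0.10604 ≈ 0.132
P(impeller damage | evidence) ≈ 0.037636 / 0.10604 ≈ 0.355
The largest is 0.355, so impeller damage is most probable.

impeller damage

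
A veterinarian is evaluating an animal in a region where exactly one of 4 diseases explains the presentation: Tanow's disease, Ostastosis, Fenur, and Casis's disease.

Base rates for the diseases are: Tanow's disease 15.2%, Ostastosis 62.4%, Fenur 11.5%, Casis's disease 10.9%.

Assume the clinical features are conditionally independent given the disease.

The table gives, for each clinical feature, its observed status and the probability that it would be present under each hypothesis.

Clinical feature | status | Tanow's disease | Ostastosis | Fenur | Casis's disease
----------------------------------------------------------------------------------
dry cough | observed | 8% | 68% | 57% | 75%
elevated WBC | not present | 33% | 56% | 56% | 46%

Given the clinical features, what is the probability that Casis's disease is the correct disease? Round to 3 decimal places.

By Bayes' rule with conditional independence, the unnormalized weight for each hypothesis is prior × ∏ likelihoods (using 1 − P(present | H) for each absent clinical feature):
  Tanow's disease: 0.152 × 0.08 × (1 − 0.33) = 0.0081472
  Ostastosis: 0.624 × 0.68 × (1 − 0.56) = 0.1867
  Fenur: 0.115 × 0.57 × (1 − 0.56) = 0.028842
  Casis's disease: 0.109 × 0.75 × (1 − 0.46) = 0.044145
Marginal likelihood of the evidence = 0.26783.
P(Casis's disease | evidence) = 0.044145 / 0.26783 ≈ 0.165.

0.165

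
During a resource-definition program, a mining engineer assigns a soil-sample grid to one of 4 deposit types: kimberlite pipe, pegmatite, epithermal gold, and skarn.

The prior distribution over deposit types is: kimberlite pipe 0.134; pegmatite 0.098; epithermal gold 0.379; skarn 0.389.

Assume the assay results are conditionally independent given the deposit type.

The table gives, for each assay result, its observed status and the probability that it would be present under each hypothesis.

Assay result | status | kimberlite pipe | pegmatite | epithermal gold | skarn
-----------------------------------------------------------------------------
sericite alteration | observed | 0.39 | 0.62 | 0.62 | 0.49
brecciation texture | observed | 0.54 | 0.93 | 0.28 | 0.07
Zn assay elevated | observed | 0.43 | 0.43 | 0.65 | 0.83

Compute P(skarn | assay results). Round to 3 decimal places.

Multiply each prior by the joint likelihood of the assay result pattern:
  kimberlite pipe: 0.134 × 0.39 × 0.54 × 0.43 = 0.012135
  pegmatite: 0.098 × 0.62 × 0.93 × 0.43 = 0.024298
  epithermal gold: 0.379 × 0.62 × 0.28 × 0.65 = 0.042766
  skarn: 0.389 × 0.49 × 0.07 × 0.83 = 0.011074
Marginal likelihood of the evidence = 0.090273.
P(skarn | evidence) = 0.011074 / 0.090273 ≈ 0.123.

0.123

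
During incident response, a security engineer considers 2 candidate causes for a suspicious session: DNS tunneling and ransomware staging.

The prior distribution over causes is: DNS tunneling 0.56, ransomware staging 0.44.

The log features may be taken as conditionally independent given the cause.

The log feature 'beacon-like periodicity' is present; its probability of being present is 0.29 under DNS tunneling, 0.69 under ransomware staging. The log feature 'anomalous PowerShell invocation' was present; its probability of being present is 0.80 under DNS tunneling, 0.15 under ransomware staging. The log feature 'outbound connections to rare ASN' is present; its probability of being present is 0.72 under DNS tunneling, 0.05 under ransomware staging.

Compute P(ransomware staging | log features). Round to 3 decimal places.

0.024

By Bayes' rule with conditional independence, the unnormalized weight for each hypothesis is prior × ∏ likelihoods:
  DNS tunneling: 0.56 × 0.29 × 0.80 × 0.72 = 0.093542
  ransomware staging: 0.44 × 0.69 × 0.15 × 0.05 = 0.002277
Normalizing constant Z = 0.093542 + 0.002277 = 0.095819.
P(ransomware staging | evidence) = 0.002277 / 0.095819 ≈ 0.024.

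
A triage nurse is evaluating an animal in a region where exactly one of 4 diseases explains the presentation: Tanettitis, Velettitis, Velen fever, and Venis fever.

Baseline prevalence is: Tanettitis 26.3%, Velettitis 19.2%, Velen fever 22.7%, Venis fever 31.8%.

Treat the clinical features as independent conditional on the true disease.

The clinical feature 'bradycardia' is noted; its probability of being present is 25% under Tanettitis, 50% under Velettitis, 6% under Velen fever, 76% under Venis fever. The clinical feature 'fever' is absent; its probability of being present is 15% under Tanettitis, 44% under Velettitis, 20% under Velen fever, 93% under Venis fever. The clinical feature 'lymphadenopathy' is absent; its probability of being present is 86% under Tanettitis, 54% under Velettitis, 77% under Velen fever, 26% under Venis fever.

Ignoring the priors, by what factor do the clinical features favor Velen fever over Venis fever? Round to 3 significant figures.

0.280

The Bayes factor is the ratio of the joint likelihoods of the clinical feature pattern under the two hypotheses (using 1 − P(present | H) for each absent clinical feature).
  Velen fever: 0.06 × (1 − 0.20) × (1 − 0.77) = 0.01104
  Venis fever: 0.76 × (1 − 0.93) × (1 − 0.26) = 0.039368
Bayes factor = 0.01104 / 0.039368 ≈ 0.280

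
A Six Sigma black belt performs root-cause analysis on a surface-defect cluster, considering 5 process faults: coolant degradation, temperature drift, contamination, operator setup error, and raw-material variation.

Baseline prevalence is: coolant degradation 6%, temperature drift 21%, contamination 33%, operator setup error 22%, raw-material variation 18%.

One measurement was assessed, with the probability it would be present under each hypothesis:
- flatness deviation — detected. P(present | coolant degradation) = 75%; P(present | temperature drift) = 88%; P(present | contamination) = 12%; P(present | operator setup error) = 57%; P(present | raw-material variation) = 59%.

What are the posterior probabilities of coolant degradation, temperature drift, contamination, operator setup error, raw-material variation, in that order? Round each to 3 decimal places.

Multiply each prior by the likelihood of the measurement:
  coolant degradation: 0.06 × 0.75 = 0.045
  temperature drift: 0.21 × 0.88 = 0.1848
  contamination: 0.33 × 0.12 = 0.0396
  operator setup error: 0.22 × 0.57 = 0.1254
  raw-material variation: 0.18 × 0.59 = 0.1062
The unnormalized weights sum to 0.501.
P(coolant degradation | evidence) = 0.045 / 0.501 ≈ 0.090
P(temperature drift | evidence) = 0.1848 / 0.501 ≈ 0.369
P(contamination | evidence) = 0.0396 / 0.501 ≈ 0.079
P(operator setup error | evidence) = 0.1254 / 0.501 ≈ 0.250
P(raw-material variation | evidence) = 0.1062 / 0.501 ≈ 0.212

0.090, 0.369, 0.079, 0.250, 0.212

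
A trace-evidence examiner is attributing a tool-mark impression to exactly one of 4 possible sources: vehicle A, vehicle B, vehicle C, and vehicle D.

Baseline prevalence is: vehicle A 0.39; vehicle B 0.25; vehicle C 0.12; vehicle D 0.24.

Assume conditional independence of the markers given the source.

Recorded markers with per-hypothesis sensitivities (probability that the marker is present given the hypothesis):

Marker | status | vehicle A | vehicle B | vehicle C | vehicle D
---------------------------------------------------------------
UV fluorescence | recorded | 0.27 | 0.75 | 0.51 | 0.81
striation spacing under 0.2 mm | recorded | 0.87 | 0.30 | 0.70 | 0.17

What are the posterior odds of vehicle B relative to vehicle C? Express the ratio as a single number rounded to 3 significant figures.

1.31

Posterior odds equal prior odds times the likelihood ratio; only the two competing hypotheses matter.
  vehicle B: 0.25 × 0.75 × 0.30 = 0.05625
  vehicle C: 0.12 × 0.51 × 0.70 = 0.04284
Odds(vehicle B : vehicle C) = 0.05625 / 0.04284 ≈ 1.31.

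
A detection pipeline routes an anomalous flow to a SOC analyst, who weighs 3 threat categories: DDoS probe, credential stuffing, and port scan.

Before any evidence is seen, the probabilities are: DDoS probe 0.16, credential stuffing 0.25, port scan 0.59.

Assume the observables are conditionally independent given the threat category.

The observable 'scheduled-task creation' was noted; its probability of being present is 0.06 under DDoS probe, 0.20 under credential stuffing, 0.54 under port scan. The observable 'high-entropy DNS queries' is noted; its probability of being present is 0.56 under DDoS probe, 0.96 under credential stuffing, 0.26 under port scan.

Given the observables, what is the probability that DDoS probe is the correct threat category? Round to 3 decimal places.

0.039

Multiply each prior by the joint likelihood of the observable pattern:
  DDoS probe: 0.16 × 0.06 × 0.56 = 0.005376
  credential stuffing: 0.25 × 0.20 × 0.96 = 0.048
  port scan: 0.59 × 0.54 × 0.26 = 0.082836
Normalizing constant Z = 0.005376 + 0.048 + 0.082836 = 0.13621.
P(DDoS probe | evidence) = 0.005376 / 0.13621 ≈ 0.039.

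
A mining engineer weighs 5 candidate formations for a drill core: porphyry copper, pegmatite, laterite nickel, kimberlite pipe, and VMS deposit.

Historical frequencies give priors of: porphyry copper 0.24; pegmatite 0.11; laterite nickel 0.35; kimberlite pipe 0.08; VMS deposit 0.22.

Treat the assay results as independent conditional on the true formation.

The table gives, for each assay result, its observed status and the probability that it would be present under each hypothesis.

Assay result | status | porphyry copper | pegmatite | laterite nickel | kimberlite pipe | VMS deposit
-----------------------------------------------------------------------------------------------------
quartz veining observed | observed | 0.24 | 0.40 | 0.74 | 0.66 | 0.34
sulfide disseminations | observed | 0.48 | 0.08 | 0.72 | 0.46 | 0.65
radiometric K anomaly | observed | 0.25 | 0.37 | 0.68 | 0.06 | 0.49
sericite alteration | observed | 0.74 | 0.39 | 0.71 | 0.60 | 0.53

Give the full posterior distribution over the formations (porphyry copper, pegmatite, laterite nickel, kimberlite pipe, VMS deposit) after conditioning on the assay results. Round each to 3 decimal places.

For each hypothesis, the unnormalized posterior weight is prior × product of the assay result likelihoods:
  porphyry copper: 0.24 × 0.24 × 0.48 × 0.25 × 0.74 = 0.0051149
  pegmatite: 0.11 × 0.40 × 0.08 × 0.37 × 0.39 = 0.00050794
  laterite nickel: 0.35 × 0.74 × 0.72 × 0.68 × 0.71 = 0.090033
  kimberlite pipe: 0.08 × 0.66 × 0.46 × 0.06 × 0.60 = 0.00087437
  VMS deposit: 0.22 × 0.34 × 0.65 × 0.49 × 0.53 = 0.012627
Normalizing constant Z = 0.0051149 + 0.00050794 + 0.090033 + 0.00087437 + 0.012627 = 0.10916.
P(porphyry copper | evidence) = 0.0051149 / 0.10916 ≈ 0.047
P(pegmatite | evidence) = 0.00050794 / 0.10916 ≈ 0.005
P(laterite nickel | evidence) = 0.090033 / 0.10916 ≈ 0.825
P(kimberlite pipe | evidence) = 0.00087437 / 0.10916 ≈ 0.008
P(VMS deposit | evidence) = 0.012627 / 0.10916 ≈ 0.116

0.047, 0.005, 0.825, 0.008, 0.116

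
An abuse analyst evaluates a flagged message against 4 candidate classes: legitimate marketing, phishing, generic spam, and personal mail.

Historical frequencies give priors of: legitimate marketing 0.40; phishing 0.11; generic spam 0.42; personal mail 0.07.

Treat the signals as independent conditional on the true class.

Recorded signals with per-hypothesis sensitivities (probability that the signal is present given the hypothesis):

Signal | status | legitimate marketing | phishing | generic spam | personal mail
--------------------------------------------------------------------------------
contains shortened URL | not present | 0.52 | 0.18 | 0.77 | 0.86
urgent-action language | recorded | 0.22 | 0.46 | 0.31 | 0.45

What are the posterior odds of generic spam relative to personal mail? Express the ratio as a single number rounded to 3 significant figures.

6.79

The normalizing constant cancels in an odds ratio, so compute prior × likelihood for the two hypotheses only (using 1 − P(present | H) for each absent signal):
  generic spam: 0.42 × (1 − 0.77) × 0.31 = 0.029946
  personal mail: 0.07 × (1 − 0.86) × 0.45 = 0.00441
Odds(generic spam : personal mail) = 0.029946 / 0.00441 ≈ 6.79.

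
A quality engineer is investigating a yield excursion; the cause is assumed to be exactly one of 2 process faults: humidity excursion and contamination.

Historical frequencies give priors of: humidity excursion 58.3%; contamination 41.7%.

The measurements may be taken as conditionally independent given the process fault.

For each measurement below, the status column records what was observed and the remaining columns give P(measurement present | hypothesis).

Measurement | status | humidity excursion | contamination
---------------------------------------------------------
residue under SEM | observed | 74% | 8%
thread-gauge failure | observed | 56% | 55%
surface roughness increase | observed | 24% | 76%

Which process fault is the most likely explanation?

By Bayes' rule with conditional independence, the unnormalized weight for each hypothesis is prior × ∏ likelihoods:
  humidity excursion: 0.583 × 0.74 × 0.56 × 0.24 = 0.057983
  contamination: 0.417 × 0.08 × 0.55 × 0.76 = 0.013944
Marginal likelihood of the evidence = 0.071927.
P(humidity excursion | evidence) ≈ 0.057983 / 0.071927 ≈ 0.806
P(contamination | evidence) ≈ 0.013944 / 0.071927 ≈ 0.194
The largest is 0.806, so humidity excursion is most probable.

humidity excursion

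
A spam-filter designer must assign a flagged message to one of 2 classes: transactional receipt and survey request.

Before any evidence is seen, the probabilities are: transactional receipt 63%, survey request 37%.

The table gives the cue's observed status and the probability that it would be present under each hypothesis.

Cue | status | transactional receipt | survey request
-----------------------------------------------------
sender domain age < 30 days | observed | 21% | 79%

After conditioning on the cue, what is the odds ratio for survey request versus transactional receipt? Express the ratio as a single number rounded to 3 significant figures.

2.21

Unnormalized posterior weight (prior times the cue likelihood) for each of the two hypotheses:
  survey request: 0.37 × 0.79 = 0.2923
  transactional receipt: 0.63 × 0.21 = 0.1323
Posterior odds = 0.2923 / 0.1323 ≈ 2.21.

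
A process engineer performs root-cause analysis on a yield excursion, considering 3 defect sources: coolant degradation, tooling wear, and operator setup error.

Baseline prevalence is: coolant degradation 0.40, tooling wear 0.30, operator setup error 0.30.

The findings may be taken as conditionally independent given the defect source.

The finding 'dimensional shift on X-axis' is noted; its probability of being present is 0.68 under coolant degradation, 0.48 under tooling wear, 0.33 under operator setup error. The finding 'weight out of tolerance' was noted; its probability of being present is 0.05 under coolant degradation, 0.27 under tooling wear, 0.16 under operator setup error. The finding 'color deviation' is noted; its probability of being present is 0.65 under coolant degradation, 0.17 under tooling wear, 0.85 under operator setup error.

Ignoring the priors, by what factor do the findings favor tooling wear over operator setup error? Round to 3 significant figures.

Joint likelihood of the evidence pattern under each hypothesis:
  tooling wear: 0.48 × 0.27 × 0.17 = 0.022032
  operator setup error: 0.33 × 0.16 × 0.85 = 0.04488
Bayes factor = 0.022032 / 0.04488 ≈ 0.491

0.491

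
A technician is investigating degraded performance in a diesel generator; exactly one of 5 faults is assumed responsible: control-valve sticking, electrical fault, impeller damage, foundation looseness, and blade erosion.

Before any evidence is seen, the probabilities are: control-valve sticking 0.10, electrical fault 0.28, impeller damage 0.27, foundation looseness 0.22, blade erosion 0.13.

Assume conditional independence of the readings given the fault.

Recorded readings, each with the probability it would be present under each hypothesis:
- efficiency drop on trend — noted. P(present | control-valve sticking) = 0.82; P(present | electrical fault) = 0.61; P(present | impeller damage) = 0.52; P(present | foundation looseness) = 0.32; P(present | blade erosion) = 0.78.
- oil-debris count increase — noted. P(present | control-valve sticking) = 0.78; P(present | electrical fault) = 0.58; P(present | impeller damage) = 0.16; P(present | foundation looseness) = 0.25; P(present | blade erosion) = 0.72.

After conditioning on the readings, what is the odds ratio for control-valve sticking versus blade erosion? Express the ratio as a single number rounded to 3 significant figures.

Posterior odds equal prior odds times the likelihood ratio; only the two competing hypotheses matter.
  control-valve sticking: 0.10 × 0.82 × 0.78 = 0.06396
  blade erosion: 0.13 × 0.78 × 0.72 = 0.073008
Odds(control-valve sticking : blade erosion) = 0.06396 / 0.073008 ≈ 0.876.

0.876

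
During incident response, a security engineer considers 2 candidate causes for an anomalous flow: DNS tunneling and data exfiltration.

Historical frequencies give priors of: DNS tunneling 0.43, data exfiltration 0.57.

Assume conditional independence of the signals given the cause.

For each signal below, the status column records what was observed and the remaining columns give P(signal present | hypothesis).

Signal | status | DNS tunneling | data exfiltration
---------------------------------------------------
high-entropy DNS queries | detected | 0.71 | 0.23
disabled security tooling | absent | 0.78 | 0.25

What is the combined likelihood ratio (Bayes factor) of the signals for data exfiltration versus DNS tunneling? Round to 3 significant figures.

1.10

Joint likelihood of the signal pattern under each hypothesis (using 1 − P(present | H) for each absent signal):
  data exfiltration: 0.23 × (1 − 0.25) = 0.1725
  DNS tunneling: 0.71 × (1 − 0.78) = 0.1562
Bayes factor = 0.1725 / 0.1562 ≈ 1.10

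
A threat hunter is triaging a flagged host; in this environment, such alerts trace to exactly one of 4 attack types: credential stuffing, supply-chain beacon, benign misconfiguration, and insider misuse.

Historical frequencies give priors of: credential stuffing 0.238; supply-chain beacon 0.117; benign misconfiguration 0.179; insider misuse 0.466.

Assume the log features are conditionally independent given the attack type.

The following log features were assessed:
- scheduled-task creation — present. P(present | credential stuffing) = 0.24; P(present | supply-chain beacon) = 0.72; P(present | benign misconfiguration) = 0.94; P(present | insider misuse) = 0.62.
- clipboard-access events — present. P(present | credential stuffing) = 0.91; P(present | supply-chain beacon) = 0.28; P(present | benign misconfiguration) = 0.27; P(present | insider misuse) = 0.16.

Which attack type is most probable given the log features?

credential stuffing

For each hypothesis, the unnormalized posterior weight is prior × product of the log feature likelihoods:
  credential stuffing: 0.238 × 0.24 × 0.91 = 0.051979
  supply-chain beacon: 0.117 × 0.72 × 0.28 = 0.023587
  benign misconfiguration: 0.179 × 0.94 × 0.27 = 0.04543
  insider misuse: 0.466 × 0.62 × 0.16 = 0.046227
The unnormalized weights sum to 0.16722.
P(credential stuffing | evidence) ≈ 0.051979 / 0.16722 ≈ 0.311
P(supply-chain beacon | evidence) ≈ 0.023587 / 0.16722 ≈ 0.141
P(benign misconfiguration | evidence) ≈ 0.04543 / 0.16722 ≈ 0.272
P(insider misuse | evidence) ≈ 0.046227 / 0.16722 ≈ 0.276
The largest is 0.311, so credential stuffing is most probable.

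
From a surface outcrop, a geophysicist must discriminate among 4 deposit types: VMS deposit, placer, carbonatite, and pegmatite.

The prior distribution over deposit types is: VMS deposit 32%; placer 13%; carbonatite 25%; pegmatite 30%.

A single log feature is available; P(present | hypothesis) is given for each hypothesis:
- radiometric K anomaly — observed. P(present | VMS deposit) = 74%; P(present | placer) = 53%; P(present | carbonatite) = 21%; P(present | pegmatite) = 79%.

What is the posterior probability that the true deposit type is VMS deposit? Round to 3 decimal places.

Multiply each prior by the likelihood of the log feature:
  VMS deposit: 0.32 × 0.74 = 0.2368
  placer: 0.13 × 0.53 = 0.0689
  carbonatite: 0.25 × 0.21 = 0.0525
  pegmatite: 0.30 × 0.79 = 0.237
Marginal likelihood of the evidence = 0.5952.
P(VMS deposit | evidence) = 0.2368 / 0.5952 ≈ 0.398.

0.398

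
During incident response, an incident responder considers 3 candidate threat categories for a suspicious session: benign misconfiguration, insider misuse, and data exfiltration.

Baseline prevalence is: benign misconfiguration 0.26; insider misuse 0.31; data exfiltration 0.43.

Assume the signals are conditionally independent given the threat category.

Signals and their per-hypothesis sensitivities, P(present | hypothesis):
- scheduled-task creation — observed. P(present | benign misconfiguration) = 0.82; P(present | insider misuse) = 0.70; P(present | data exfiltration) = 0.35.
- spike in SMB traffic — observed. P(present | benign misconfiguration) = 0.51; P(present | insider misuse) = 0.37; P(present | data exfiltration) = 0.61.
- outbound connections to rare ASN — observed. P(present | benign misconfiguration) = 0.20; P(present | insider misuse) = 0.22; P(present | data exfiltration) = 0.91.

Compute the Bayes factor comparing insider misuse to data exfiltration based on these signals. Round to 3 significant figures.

Joint likelihood of the signal pattern under each hypothesis:
  insider misuse: 0.70 × 0.37 × 0.22 = 0.05698
  data exfiltration: 0.35 × 0.61 × 0.91 = 0.19429
Bayes factor = 0.05698 / 0.19429 ≈ 0.293

0.293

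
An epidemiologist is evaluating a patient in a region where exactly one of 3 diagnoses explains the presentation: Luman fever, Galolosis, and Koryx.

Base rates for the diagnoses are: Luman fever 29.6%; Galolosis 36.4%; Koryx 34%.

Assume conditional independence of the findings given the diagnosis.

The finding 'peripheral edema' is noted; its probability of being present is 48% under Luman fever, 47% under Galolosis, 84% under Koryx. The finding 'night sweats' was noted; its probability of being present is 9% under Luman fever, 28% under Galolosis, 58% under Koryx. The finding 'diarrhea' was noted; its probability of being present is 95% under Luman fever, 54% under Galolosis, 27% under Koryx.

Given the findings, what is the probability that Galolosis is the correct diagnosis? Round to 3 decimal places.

By Bayes' rule with conditional independence, the unnormalized weight for each hypothesis is prior × ∏ likelihoods:
  Luman fever: 0.296 × 0.48 × 0.09 × 0.95 = 0.012148
  Galolosis: 0.364 × 0.47 × 0.28 × 0.54 = 0.025867
  Koryx: 0.340 × 0.84 × 0.58 × 0.27 = 0.044725
Normalizing constant Z = 0.012148 + 0.025867 + 0.044725 = 0.08274.
P(Galolosis | evidence) = 0.025867 / 0.08274 ≈ 0.313.

0.313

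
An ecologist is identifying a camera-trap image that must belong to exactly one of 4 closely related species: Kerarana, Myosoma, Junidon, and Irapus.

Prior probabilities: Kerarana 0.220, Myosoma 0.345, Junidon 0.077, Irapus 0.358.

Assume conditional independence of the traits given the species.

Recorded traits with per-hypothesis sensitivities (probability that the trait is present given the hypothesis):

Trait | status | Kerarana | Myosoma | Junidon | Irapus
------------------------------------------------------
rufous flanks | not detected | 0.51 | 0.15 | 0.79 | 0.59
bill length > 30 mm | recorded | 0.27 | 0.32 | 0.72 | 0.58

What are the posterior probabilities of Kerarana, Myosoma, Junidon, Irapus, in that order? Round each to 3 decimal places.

For each hypothesis, the unnormalized posterior weight is prior × product of the trait likelihoods (using 1 − P(present | H) for each absent trait):
  Kerarana: 0.220 × (1 − 0.51) × 0.27 = 0.029106
  Myosoma: 0.345 × (1 − 0.15) × 0.32 = 0.09384
  Junidon: 0.077 × (1 − 0.79) × 0.72 = 0.011642
  Irapus: 0.358 × (1 − 0.59) × 0.58 = 0.085132
Marginal likelihood of the evidence = 0.21972.
P(Kerarana | evidence) = 0.029106 / 0.21972 ≈ 0.132
P(Myosoma | evidence) = 0.09384 / 0.21972 ≈ 0.427
P(Junidon | evidence) = 0.011642 / 0.21972 ≈ 0.053
P(Irapus | evidence) = 0.085132 / 0.21972 ≈ 0.387

0.132, 0.427, 0.053, 0.387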